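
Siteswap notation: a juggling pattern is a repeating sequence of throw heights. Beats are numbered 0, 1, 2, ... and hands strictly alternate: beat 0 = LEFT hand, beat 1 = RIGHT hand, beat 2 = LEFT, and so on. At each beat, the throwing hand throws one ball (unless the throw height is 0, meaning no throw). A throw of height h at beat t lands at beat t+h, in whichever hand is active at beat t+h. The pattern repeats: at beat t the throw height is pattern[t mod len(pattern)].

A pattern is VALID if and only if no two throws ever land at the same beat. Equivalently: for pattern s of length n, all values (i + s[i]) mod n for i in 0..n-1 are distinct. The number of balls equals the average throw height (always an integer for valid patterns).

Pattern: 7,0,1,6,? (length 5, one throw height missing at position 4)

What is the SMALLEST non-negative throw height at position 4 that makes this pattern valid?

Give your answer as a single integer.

i=0: (0 + 7) mod 5 = 2
i=1: (1 + 0) mod 5 = 1
i=2: (2 + 1) mod 5 = 3
i=3: (3 + 6) mod 5 = 4
i=4: s[i]=? (unknown)
Known residues: [1, 2, 3, 4]; need a permutation of 0..4, so missing residue r = 0
Need (4 + s) mod 5 = 0; smallest s = (0 - 4) mod 5 = 1

Answer: 1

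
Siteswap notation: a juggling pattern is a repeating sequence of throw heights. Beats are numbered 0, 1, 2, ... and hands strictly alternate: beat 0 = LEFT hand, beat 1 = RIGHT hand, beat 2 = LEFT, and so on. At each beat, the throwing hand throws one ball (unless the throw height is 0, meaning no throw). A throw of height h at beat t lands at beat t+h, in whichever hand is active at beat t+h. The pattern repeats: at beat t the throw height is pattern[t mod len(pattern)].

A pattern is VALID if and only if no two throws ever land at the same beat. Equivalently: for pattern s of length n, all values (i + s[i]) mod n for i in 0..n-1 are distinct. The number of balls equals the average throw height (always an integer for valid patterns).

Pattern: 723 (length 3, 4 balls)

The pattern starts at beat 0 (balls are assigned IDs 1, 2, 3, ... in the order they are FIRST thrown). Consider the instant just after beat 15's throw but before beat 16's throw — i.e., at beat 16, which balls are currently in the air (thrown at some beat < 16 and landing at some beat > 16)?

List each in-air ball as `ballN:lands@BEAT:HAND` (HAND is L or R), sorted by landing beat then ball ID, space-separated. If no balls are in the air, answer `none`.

Beat 0 (L): throw ball1 h=7 -> lands@7:R; in-air after throw: [b1@7:R]
Beat 1 (R): throw ball2 h=2 -> lands@3:R; in-air after throw: [b2@3:R b1@7:R]
Beat 2 (L): throw ball3 h=3 -> lands@5:R; in-air after throw: [b2@3:R b3@5:R b1@7:R]
Beat 3 (R): throw ball2 h=7 -> lands@10:L; in-air after throw: [b3@5:R b1@7:R b2@10:L]
Beat 4 (L): throw ball4 h=2 -> lands@6:L; in-air after throw: [b3@5:R b4@6:L b1@7:R b2@10:L]
Beat 5 (R): throw ball3 h=3 -> lands@8:L; in-air after throw: [b4@6:L b1@7:R b3@8:L b2@10:L]
Beat 6 (L): throw ball4 h=7 -> lands@13:R; in-air after throw: [b1@7:R b3@8:L b2@10:L b4@13:R]
Beat 7 (R): throw ball1 h=2 -> lands@9:R; in-air after throw: [b3@8:L b1@9:R b2@10:L b4@13:R]
Beat 8 (L): throw ball3 h=3 -> lands@11:R; in-air after throw: [b1@9:R b2@10:L b3@11:R b4@13:R]
Beat 9 (R): throw ball1 h=7 -> lands@16:L; in-air after throw: [b2@10:L b3@11:R b4@13:R b1@16:L]
Beat 10 (L): throw ball2 h=2 -> lands@12:L; in-air after throw: [b3@11:R b2@12:L b4@13:R b1@16:L]
Beat 11 (R): throw ball3 h=3 -> lands@14:L; in-air after throw: [b2@12:L b4@13:R b3@14:L b1@16:L]
Beat 12 (L): throw ball2 h=7 -> lands@19:R; in-air after throw: [b4@13:R b3@14:L b1@16:L b2@19:R]
Beat 13 (R): throw ball4 h=2 -> lands@15:R; in-air after throw: [b3@14:L b4@15:R b1@16:L b2@19:R]
Beat 14 (L): throw ball3 h=3 -> lands@17:R; in-air after throw: [b4@15:R b1@16:L b3@17:R b2@19:R]
Beat 15 (R): throw ball4 h=7 -> lands@22:L; in-air after throw: [b1@16:L b3@17:R b2@19:R b4@22:L]
Beat 16 (L): throw ball1 h=2 -> lands@18:L; in-air after throw: [b3@17:R b1@18:L b2@19:R b4@22:L]

Answer: ball3:lands@17:R ball2:lands@19:R ball4:lands@22:L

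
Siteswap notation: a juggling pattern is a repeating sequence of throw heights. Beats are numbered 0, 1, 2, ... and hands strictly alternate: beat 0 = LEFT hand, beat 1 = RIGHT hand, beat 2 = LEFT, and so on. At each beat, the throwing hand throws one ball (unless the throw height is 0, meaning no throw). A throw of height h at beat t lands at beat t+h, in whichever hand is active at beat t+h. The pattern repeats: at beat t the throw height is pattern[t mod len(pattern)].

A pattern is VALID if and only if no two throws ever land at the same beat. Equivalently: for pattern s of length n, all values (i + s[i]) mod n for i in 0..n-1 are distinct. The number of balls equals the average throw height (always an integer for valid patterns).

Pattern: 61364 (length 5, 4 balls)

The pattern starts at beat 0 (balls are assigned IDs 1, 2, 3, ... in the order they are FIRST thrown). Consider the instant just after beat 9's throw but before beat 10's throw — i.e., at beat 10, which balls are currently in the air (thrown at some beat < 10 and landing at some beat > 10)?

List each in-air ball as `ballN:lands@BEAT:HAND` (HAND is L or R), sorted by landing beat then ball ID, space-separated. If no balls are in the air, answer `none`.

Beat 0 (L): throw ball1 h=6 -> lands@6:L; in-air after throw: [b1@6:L]
Beat 1 (R): throw ball2 h=1 -> lands@2:L; in-air after throw: [b2@2:L b1@6:L]
Beat 2 (L): throw ball2 h=3 -> lands@5:R; in-air after throw: [b2@5:R b1@6:L]
Beat 3 (R): throw ball3 h=6 -> lands@9:R; in-air after throw: [b2@5:R b1@6:L b3@9:R]
Beat 4 (L): throw ball4 h=4 -> lands@8:L; in-air after throw: [b2@5:R b1@6:L b4@8:L b3@9:R]
Beat 5 (R): throw ball2 h=6 -> lands@11:R; in-air after throw: [b1@6:L b4@8:L b3@9:R b2@11:R]
Beat 6 (L): throw ball1 h=1 -> lands@7:R; in-air after throw: [b1@7:R b4@8:L b3@9:R b2@11:R]
Beat 7 (R): throw ball1 h=3 -> lands@10:L; in-air after throw: [b4@8:L b3@9:R b1@10:L b2@11:R]
Beat 8 (L): throw ball4 h=6 -> lands@14:L; in-air after throw: [b3@9:R b1@10:L b2@11:R b4@14:L]
Beat 9 (R): throw ball3 h=4 -> lands@13:R; in-air after throw: [b1@10:L b2@11:R b3@13:R b4@14:L]
Beat 10 (L): throw ball1 h=6 -> lands@16:L; in-air after throw: [b2@11:R b3@13:R b4@14:L b1@16:L]

Answer: ball2:lands@11:R ball3:lands@13:R ball4:lands@14:L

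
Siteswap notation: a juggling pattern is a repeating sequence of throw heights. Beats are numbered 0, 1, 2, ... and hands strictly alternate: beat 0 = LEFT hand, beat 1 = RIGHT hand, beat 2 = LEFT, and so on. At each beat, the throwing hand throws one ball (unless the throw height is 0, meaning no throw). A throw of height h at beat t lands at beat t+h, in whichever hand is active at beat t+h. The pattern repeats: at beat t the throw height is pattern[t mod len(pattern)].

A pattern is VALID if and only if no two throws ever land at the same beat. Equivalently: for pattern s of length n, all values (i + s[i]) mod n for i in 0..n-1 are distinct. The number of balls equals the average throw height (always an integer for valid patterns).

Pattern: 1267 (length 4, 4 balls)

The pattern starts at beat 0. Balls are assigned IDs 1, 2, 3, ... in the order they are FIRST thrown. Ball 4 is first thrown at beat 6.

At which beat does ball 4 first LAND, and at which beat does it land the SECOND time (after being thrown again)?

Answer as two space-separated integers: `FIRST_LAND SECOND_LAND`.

Answer: 12 13

Derivation:
Beat 0 (L): throw ball1 h=1 -> lands@1:R; in-air after throw: [b1@1:R]
Beat 1 (R): throw ball1 h=2 -> lands@3:R; in-air after throw: [b1@3:R]
Beat 2 (L): throw ball2 h=6 -> lands@8:L; in-air after throw: [b1@3:R b2@8:L]
Beat 3 (R): throw ball1 h=7 -> lands@10:L; in-air after throw: [b2@8:L b1@10:L]
Beat 4 (L): throw ball3 h=1 -> lands@5:R; in-air after throw: [b3@5:R b2@8:L b1@10:L]
Beat 5 (R): throw ball3 h=2 -> lands@7:R; in-air after throw: [b3@7:R b2@8:L b1@10:L]
Beat 6 (L): throw ball4 h=6 -> lands@12:L; in-air after throw: [b3@7:R b2@8:L b1@10:L b4@12:L]
Beat 7 (R): throw ball3 h=7 -> lands@14:L; in-air after throw: [b2@8:L b1@10:L b4@12:L b3@14:L]
Beat 8 (L): throw ball2 h=1 -> lands@9:R; in-air after throw: [b2@9:R b1@10:L b4@12:L b3@14:L]
Beat 9 (R): throw ball2 h=2 -> lands@11:R; in-air after throw: [b1@10:L b2@11:R b4@12:L b3@14:L]
Beat 10 (L): throw ball1 h=6 -> lands@16:L; in-air after throw: [b2@11:R b4@12:L b3@14:L b1@16:L]
Beat 11 (R): throw ball2 h=7 -> lands@18:L; in-air after throw: [b4@12:L b3@14:L b1@16:L b2@18:L]
Beat 12 (L): throw ball4 h=1 -> lands@13:R; in-air after throw: [b4@13:R b3@14:L b1@16:L b2@18:L]
Beat 13 (R): throw ball4 h=2 -> lands@15:R; in-air after throw: [b3@14:L b4@15:R b1@16:L b2@18:L]
Ball 4: thrown@6 h=6 -> first land @12; rethrown@12 h=1 -> second land @13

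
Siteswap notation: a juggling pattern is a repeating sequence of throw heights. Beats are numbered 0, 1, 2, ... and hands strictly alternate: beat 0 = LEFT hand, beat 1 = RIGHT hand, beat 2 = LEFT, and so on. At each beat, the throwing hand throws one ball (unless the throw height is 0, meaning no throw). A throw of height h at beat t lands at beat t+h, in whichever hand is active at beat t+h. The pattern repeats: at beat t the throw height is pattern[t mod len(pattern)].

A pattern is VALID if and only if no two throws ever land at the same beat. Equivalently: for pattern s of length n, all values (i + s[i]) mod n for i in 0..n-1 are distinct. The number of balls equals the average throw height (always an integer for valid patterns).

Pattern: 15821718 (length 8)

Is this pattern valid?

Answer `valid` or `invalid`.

i=0: (i + s[i]) mod n = (0 + 1) mod 8 = 1
i=1: (i + s[i]) mod n = (1 + 5) mod 8 = 6
i=2: (i + s[i]) mod n = (2 + 8) mod 8 = 2
i=3: (i + s[i]) mod n = (3 + 2) mod 8 = 5
i=4: (i + s[i]) mod n = (4 + 1) mod 8 = 5
i=5: (i + s[i]) mod n = (5 + 7) mod 8 = 4
i=6: (i + s[i]) mod n = (6 + 1) mod 8 = 7
i=7: (i + s[i]) mod n = (7 + 8) mod 8 = 7
Residues: [1, 6, 2, 5, 5, 4, 7, 7], distinct: False

Answer: invalid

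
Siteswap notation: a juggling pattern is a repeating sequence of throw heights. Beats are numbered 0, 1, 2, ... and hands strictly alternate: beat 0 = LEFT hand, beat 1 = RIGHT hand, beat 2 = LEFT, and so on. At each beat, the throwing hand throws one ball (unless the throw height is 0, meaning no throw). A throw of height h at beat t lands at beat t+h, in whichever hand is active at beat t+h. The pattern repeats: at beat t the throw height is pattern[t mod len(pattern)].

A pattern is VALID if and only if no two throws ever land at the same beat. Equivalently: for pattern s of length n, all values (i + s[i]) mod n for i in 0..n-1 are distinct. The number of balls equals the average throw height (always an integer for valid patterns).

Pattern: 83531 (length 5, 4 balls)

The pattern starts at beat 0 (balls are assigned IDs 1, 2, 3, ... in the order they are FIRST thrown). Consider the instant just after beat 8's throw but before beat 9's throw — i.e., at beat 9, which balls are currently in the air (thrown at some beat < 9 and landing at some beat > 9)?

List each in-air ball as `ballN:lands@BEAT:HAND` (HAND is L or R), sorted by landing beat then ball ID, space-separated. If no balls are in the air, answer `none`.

Answer: ball1:lands@11:R ball3:lands@12:L ball2:lands@13:R

Derivation:
Beat 0 (L): throw ball1 h=8 -> lands@8:L; in-air after throw: [b1@8:L]
Beat 1 (R): throw ball2 h=3 -> lands@4:L; in-air after throw: [b2@4:L b1@8:L]
Beat 2 (L): throw ball3 h=5 -> lands@7:R; in-air after throw: [b2@4:L b3@7:R b1@8:L]
Beat 3 (R): throw ball4 h=3 -> lands@6:L; in-air after throw: [b2@4:L b4@6:L b3@7:R b1@8:L]
Beat 4 (L): throw ball2 h=1 -> lands@5:R; in-air after throw: [b2@5:R b4@6:L b3@7:R b1@8:L]
Beat 5 (R): throw ball2 h=8 -> lands@13:R; in-air after throw: [b4@6:L b3@7:R b1@8:L b2@13:R]
Beat 6 (L): throw ball4 h=3 -> lands@9:R; in-air after throw: [b3@7:R b1@8:L b4@9:R b2@13:R]
Beat 7 (R): throw ball3 h=5 -> lands@12:L; in-air after throw: [b1@8:L b4@9:R b3@12:L b2@13:R]
Beat 8 (L): throw ball1 h=3 -> lands@11:R; in-air after throw: [b4@9:R b1@11:R b3@12:L b2@13:R]
Beat 9 (R): throw ball4 h=1 -> lands@10:L; in-air after throw: [b4@10:L b1@11:R b3@12:L b2@13:R]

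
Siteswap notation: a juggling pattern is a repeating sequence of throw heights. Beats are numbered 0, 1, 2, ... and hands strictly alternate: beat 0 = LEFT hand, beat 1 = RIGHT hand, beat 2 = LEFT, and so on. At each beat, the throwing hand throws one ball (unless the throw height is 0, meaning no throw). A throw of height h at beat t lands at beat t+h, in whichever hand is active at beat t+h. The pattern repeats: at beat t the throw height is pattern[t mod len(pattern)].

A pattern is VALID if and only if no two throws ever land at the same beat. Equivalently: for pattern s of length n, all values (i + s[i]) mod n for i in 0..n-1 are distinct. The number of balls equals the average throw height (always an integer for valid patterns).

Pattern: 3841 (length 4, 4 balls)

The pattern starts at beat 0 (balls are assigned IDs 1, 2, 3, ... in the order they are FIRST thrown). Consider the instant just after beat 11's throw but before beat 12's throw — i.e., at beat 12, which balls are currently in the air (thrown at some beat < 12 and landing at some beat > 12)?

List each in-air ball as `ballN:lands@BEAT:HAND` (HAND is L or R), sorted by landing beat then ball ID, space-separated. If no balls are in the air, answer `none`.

Beat 0 (L): throw ball1 h=3 -> lands@3:R; in-air after throw: [b1@3:R]
Beat 1 (R): throw ball2 h=8 -> lands@9:R; in-air after throw: [b1@3:R b2@9:R]
Beat 2 (L): throw ball3 h=4 -> lands@6:L; in-air after throw: [b1@3:R b3@6:L b2@9:R]
Beat 3 (R): throw ball1 h=1 -> lands@4:L; in-air after throw: [b1@4:L b3@6:L b2@9:R]
Beat 4 (L): throw ball1 h=3 -> lands@7:R; in-air after throw: [b3@6:L b1@7:R b2@9:R]
Beat 5 (R): throw ball4 h=8 -> lands@13:R; in-air after throw: [b3@6:L b1@7:R b2@9:R b4@13:R]
Beat 6 (L): throw ball3 h=4 -> lands@10:L; in-air after throw: [b1@7:R b2@9:R b3@10:L b4@13:R]
Beat 7 (R): throw ball1 h=1 -> lands@8:L; in-air after throw: [b1@8:L b2@9:R b3@10:L b4@13:R]
Beat 8 (L): throw ball1 h=3 -> lands@11:R; in-air after throw: [b2@9:R b3@10:L b1@11:R b4@13:R]
Beat 9 (R): throw ball2 h=8 -> lands@17:R; in-air after throw: [b3@10:L b1@11:R b4@13:R b2@17:R]
Beat 10 (L): throw ball3 h=4 -> lands@14:L; in-air after throw: [b1@11:R b4@13:R b3@14:L b2@17:R]
Beat 11 (R): throw ball1 h=1 -> lands@12:L; in-air after throw: [b1@12:L b4@13:R b3@14:L b2@17:R]
Beat 12 (L): throw ball1 h=3 -> lands@15:R; in-air after throw: [b4@13:R b3@14:L b1@15:R b2@17:R]

Answer: ball4:lands@13:R ball3:lands@14:L ball2:lands@17:R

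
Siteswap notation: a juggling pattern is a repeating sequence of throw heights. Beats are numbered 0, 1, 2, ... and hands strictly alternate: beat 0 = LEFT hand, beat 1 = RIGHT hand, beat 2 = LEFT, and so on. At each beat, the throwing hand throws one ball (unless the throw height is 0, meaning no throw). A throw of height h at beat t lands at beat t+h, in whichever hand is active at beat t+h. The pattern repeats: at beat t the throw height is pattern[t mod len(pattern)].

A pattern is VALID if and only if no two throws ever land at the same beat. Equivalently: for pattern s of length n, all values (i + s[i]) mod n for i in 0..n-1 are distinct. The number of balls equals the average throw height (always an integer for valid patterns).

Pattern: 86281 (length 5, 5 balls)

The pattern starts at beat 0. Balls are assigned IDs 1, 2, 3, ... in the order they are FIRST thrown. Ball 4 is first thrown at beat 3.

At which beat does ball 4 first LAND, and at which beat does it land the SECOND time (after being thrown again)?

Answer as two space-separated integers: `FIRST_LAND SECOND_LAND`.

Answer: 11 17

Derivation:
Beat 0 (L): throw ball1 h=8 -> lands@8:L; in-air after throw: [b1@8:L]
Beat 1 (R): throw ball2 h=6 -> lands@7:R; in-air after throw: [b2@7:R b1@8:L]
Beat 2 (L): throw ball3 h=2 -> lands@4:L; in-air after throw: [b3@4:L b2@7:R b1@8:L]
Beat 3 (R): throw ball4 h=8 -> lands@11:R; in-air after throw: [b3@4:L b2@7:R b1@8:L b4@11:R]
Beat 4 (L): throw ball3 h=1 -> lands@5:R; in-air after throw: [b3@5:R b2@7:R b1@8:L b4@11:R]
Beat 5 (R): throw ball3 h=8 -> lands@13:R; in-air after throw: [b2@7:R b1@8:L b4@11:R b3@13:R]
Beat 6 (L): throw ball5 h=6 -> lands@12:L; in-air after throw: [b2@7:R b1@8:L b4@11:R b5@12:L b3@13:R]
Beat 7 (R): throw ball2 h=2 -> lands@9:R; in-air after throw: [b1@8:L b2@9:R b4@11:R b5@12:L b3@13:R]
Beat 8 (L): throw ball1 h=8 -> lands@16:L; in-air after throw: [b2@9:R b4@11:R b5@12:L b3@13:R b1@16:L]
Beat 9 (R): throw ball2 h=1 -> lands@10:L; in-air after throw: [b2@10:L b4@11:R b5@12:L b3@13:R b1@16:L]
Beat 10 (L): throw ball2 h=8 -> lands@18:L; in-air after throw: [b4@11:R b5@12:L b3@13:R b1@16:L b2@18:L]
Beat 11 (R): throw ball4 h=6 -> lands@17:R; in-air after throw: [b5@12:L b3@13:R b1@16:L b4@17:R b2@18:L]
Beat 12 (L): throw ball5 h=2 -> lands@14:L; in-air after throw: [b3@13:R b5@14:L b1@16:L b4@17:R b2@18:L]
Beat 13 (R): throw ball3 h=8 -> lands@21:R; in-air after throw: [b5@14:L b1@16:L b4@17:R b2@18:L b3@21:R]
Beat 14 (L): throw ball5 h=1 -> lands@15:R; in-air after throw: [b5@15:R b1@16:L b4@17:R b2@18:L b3@21:R]
Beat 15 (R): throw ball5 h=8 -> lands@23:R; in-air after throw: [b1@16:L b4@17:R b2@18:L b3@21:R b5@23:R]
Beat 16 (L): throw ball1 h=6 -> lands@22:L; in-air after throw: [b4@17:R b2@18:L b3@21:R b1@22:L b5@23:R]
Ball 4: thrown@3 h=8 -> first land @11; rethrown@11 h=6 -> second land @17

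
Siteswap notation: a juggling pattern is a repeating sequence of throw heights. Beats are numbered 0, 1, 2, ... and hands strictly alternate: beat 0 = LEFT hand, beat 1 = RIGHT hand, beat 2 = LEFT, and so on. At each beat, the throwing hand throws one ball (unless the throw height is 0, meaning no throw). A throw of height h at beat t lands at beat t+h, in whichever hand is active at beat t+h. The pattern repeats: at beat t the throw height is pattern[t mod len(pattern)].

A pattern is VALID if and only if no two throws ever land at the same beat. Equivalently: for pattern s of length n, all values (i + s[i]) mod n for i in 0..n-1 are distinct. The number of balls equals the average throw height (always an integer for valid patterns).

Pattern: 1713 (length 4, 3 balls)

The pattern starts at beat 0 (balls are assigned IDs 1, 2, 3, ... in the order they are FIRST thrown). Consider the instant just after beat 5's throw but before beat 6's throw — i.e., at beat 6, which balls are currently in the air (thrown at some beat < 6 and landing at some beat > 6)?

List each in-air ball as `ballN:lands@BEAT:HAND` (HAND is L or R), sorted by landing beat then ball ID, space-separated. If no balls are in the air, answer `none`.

Beat 0 (L): throw ball1 h=1 -> lands@1:R; in-air after throw: [b1@1:R]
Beat 1 (R): throw ball1 h=7 -> lands@8:L; in-air after throw: [b1@8:L]
Beat 2 (L): throw ball2 h=1 -> lands@3:R; in-air after throw: [b2@3:R b1@8:L]
Beat 3 (R): throw ball2 h=3 -> lands@6:L; in-air after throw: [b2@6:L b1@8:L]
Beat 4 (L): throw ball3 h=1 -> lands@5:R; in-air after throw: [b3@5:R b2@6:L b1@8:L]
Beat 5 (R): throw ball3 h=7 -> lands@12:L; in-air after throw: [b2@6:L b1@8:L b3@12:L]
Beat 6 (L): throw ball2 h=1 -> lands@7:R; in-air after throw: [b2@7:R b1@8:L b3@12:L]

Answer: ball1:lands@8:L ball3:lands@12:L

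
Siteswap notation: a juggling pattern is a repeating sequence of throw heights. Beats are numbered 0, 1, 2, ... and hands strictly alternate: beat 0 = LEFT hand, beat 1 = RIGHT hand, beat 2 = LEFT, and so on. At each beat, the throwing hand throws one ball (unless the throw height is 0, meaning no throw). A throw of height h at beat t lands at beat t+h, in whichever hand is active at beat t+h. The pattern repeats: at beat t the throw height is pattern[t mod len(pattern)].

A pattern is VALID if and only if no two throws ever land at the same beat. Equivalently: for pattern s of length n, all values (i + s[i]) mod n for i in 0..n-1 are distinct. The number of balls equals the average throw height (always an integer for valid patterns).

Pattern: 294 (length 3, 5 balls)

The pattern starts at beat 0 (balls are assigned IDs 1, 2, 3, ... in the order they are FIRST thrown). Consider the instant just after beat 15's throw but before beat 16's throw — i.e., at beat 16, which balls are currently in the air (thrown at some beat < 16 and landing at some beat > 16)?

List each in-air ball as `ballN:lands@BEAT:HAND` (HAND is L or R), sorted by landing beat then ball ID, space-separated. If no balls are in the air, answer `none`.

Answer: ball3:lands@17:R ball1:lands@18:L ball2:lands@19:R ball4:lands@22:L

Derivation:
Beat 0 (L): throw ball1 h=2 -> lands@2:L; in-air after throw: [b1@2:L]
Beat 1 (R): throw ball2 h=9 -> lands@10:L; in-air after throw: [b1@2:L b2@10:L]
Beat 2 (L): throw ball1 h=4 -> lands@6:L; in-air after throw: [b1@6:L b2@10:L]
Beat 3 (R): throw ball3 h=2 -> lands@5:R; in-air after throw: [b3@5:R b1@6:L b2@10:L]
Beat 4 (L): throw ball4 h=9 -> lands@13:R; in-air after throw: [b3@5:R b1@6:L b2@10:L b4@13:R]
Beat 5 (R): throw ball3 h=4 -> lands@9:R; in-air after throw: [b1@6:L b3@9:R b2@10:L b4@13:R]
Beat 6 (L): throw ball1 h=2 -> lands@8:L; in-air after throw: [b1@8:L b3@9:R b2@10:L b4@13:R]
Beat 7 (R): throw ball5 h=9 -> lands@16:L; in-air after throw: [b1@8:L b3@9:R b2@10:L b4@13:R b5@16:L]
Beat 8 (L): throw ball1 h=4 -> lands@12:L; in-air after throw: [b3@9:R b2@10:L b1@12:L b4@13:R b5@16:L]
Beat 9 (R): throw ball3 h=2 -> lands@11:R; in-air after throw: [b2@10:L b3@11:R b1@12:L b4@13:R b5@16:L]
Beat 10 (L): throw ball2 h=9 -> lands@19:R; in-air after throw: [b3@11:R b1@12:L b4@13:R b5@16:L b2@19:R]
Beat 11 (R): throw ball3 h=4 -> lands@15:R; in-air after throw: [b1@12:L b4@13:R b3@15:R b5@16:L b2@19:R]
Beat 12 (L): throw ball1 h=2 -> lands@14:L; in-air after throw: [b4@13:R b1@14:L b3@15:R b5@16:L b2@19:R]
Beat 13 (R): throw ball4 h=9 -> lands@22:L; in-air after throw: [b1@14:L b3@15:R b5@16:L b2@19:R b4@22:L]
Beat 14 (L): throw ball1 h=4 -> lands@18:L; in-air after throw: [b3@15:R b5@16:L b1@18:L b2@19:R b4@22:L]
Beat 15 (R): throw ball3 h=2 -> lands@17:R; in-air after throw: [b5@16:L b3@17:R b1@18:L b2@19:R b4@22:L]
Beat 16 (L): throw ball5 h=9 -> lands@25:R; in-air after throw: [b3@17:R b1@18:L b2@19:R b4@22:L b5@25:R]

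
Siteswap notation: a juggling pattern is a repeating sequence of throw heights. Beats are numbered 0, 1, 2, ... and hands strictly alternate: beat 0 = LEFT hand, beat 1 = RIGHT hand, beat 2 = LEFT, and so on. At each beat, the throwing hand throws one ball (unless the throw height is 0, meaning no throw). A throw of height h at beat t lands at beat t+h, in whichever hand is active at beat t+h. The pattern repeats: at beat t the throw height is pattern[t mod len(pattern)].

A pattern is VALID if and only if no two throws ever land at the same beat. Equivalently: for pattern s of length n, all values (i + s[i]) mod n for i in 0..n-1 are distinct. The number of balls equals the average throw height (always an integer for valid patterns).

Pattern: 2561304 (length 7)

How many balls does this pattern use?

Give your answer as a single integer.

Answer: 3

Derivation:
Pattern = [2, 5, 6, 1, 3, 0, 4], length n = 7
  position 0: throw height = 2, running sum = 2
  position 1: throw height = 5, running sum = 7
  position 2: throw height = 6, running sum = 13
  position 3: throw height = 1, running sum = 14
  position 4: throw height = 3, running sum = 17
  position 5: throw height = 0, running sum = 17
  position 6: throw height = 4, running sum = 21
Total sum = 21; balls = sum / n = 21 / 7 = 3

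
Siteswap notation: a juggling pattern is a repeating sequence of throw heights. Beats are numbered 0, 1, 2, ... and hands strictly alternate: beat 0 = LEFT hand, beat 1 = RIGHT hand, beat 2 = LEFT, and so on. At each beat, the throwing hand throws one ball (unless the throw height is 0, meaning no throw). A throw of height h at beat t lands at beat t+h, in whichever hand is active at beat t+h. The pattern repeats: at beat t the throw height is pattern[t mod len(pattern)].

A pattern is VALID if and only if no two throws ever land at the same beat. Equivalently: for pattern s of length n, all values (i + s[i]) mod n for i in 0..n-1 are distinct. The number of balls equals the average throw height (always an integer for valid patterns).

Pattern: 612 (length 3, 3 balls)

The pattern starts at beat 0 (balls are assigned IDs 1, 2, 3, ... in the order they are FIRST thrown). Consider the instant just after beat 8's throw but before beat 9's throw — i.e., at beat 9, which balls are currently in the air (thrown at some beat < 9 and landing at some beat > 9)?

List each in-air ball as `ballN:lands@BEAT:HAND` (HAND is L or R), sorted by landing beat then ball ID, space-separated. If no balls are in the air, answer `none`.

Answer: ball2:lands@10:L ball1:lands@12:L

Derivation:
Beat 0 (L): throw ball1 h=6 -> lands@6:L; in-air after throw: [b1@6:L]
Beat 1 (R): throw ball2 h=1 -> lands@2:L; in-air after throw: [b2@2:L b1@6:L]
Beat 2 (L): throw ball2 h=2 -> lands@4:L; in-air after throw: [b2@4:L b1@6:L]
Beat 3 (R): throw ball3 h=6 -> lands@9:R; in-air after throw: [b2@4:L b1@6:L b3@9:R]
Beat 4 (L): throw ball2 h=1 -> lands@5:R; in-air after throw: [b2@5:R b1@6:L b3@9:R]
Beat 5 (R): throw ball2 h=2 -> lands@7:R; in-air after throw: [b1@6:L b2@7:R b3@9:R]
Beat 6 (L): throw ball1 h=6 -> lands@12:L; in-air after throw: [b2@7:R b3@9:R b1@12:L]
Beat 7 (R): throw ball2 h=1 -> lands@8:L; in-air after throw: [b2@8:L b3@9:R b1@12:L]
Beat 8 (L): throw ball2 h=2 -> lands@10:L; in-air after throw: [b3@9:R b2@10:L b1@12:L]
Beat 9 (R): throw ball3 h=6 -> lands@15:R; in-air after throw: [b2@10:L b1@12:L b3@15:R]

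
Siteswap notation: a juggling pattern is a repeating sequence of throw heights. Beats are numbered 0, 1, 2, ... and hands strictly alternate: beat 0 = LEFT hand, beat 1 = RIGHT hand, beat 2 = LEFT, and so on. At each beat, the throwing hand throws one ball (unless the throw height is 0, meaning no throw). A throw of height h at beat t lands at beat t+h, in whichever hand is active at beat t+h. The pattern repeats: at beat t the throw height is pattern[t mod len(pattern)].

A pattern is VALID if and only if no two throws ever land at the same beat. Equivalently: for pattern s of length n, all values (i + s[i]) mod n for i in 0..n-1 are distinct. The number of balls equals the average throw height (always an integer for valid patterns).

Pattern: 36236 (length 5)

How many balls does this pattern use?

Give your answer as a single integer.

Answer: 4

Derivation:
Pattern = [3, 6, 2, 3, 6], length n = 5
  position 0: throw height = 3, running sum = 3
  position 1: throw height = 6, running sum = 9
  position 2: throw height = 2, running sum = 11
  position 3: throw height = 3, running sum = 14
  position 4: throw height = 6, running sum = 20
Total sum = 20; balls = sum / n = 20 / 5 = 4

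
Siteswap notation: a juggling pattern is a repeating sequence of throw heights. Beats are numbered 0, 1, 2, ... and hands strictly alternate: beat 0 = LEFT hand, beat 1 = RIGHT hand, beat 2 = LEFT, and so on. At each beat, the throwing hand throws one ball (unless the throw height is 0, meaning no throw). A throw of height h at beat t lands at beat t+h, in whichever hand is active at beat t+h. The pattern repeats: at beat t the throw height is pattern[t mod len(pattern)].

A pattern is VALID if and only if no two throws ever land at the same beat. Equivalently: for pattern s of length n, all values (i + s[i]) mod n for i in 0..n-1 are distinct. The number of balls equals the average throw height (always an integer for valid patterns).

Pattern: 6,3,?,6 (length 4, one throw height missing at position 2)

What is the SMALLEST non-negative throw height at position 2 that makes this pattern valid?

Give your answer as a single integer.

i=0: (0 + 6) mod 4 = 2
i=1: (1 + 3) mod 4 = 0
i=2: s[i]=? (unknown)
i=3: (3 + 6) mod 4 = 1
Known residues: [0, 1, 2]; need a permutation of 0..3, so missing residue r = 3
Need (2 + s) mod 4 = 3; smallest s = (3 - 2) mod 4 = 1

Answer: 1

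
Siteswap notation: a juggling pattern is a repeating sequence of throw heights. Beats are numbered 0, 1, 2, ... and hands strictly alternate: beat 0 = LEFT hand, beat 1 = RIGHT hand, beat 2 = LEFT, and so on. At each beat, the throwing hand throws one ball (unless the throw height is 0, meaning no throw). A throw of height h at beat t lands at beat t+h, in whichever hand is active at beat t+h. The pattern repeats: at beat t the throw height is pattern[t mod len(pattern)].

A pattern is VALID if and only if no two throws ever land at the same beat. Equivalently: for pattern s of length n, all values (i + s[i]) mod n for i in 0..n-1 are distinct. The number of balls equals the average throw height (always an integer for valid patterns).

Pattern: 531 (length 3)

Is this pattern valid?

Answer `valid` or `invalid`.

Answer: valid

Derivation:
i=0: (i + s[i]) mod n = (0 + 5) mod 3 = 2
i=1: (i + s[i]) mod n = (1 + 3) mod 3 = 1
i=2: (i + s[i]) mod n = (2 + 1) mod 3 = 0
Residues: [2, 1, 0], distinct: True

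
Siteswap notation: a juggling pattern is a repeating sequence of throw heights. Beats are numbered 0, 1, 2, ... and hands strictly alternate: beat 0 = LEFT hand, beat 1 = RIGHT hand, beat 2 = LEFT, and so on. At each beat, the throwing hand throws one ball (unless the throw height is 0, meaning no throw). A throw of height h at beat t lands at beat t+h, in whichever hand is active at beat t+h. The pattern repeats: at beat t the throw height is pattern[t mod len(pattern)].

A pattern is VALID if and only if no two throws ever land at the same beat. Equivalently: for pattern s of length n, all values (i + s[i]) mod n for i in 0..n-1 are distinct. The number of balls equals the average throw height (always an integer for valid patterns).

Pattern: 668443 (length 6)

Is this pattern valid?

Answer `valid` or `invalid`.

Answer: invalid

Derivation:
i=0: (i + s[i]) mod n = (0 + 6) mod 6 = 0
i=1: (i + s[i]) mod n = (1 + 6) mod 6 = 1
i=2: (i + s[i]) mod n = (2 + 8) mod 6 = 4
i=3: (i + s[i]) mod n = (3 + 4) mod 6 = 1
i=4: (i + s[i]) mod n = (4 + 4) mod 6 = 2
i=5: (i + s[i]) mod n = (5 + 3) mod 6 = 2
Residues: [0, 1, 4, 1, 2, 2], distinct: False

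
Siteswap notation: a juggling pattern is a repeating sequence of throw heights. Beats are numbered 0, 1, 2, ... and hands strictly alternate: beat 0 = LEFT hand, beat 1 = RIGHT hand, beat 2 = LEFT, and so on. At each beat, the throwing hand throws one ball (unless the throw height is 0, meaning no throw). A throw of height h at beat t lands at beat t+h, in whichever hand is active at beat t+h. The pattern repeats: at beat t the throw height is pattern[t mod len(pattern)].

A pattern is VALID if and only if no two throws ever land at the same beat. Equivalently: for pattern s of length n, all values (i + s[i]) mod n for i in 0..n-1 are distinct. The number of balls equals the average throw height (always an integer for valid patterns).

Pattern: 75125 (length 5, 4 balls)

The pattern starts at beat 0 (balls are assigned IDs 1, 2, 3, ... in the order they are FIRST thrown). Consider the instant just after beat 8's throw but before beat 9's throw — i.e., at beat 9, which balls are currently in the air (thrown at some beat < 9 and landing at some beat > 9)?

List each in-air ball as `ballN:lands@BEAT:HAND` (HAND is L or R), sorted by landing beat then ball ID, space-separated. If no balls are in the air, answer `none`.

Beat 0 (L): throw ball1 h=7 -> lands@7:R; in-air after throw: [b1@7:R]
Beat 1 (R): throw ball2 h=5 -> lands@6:L; in-air after throw: [b2@6:L b1@7:R]
Beat 2 (L): throw ball3 h=1 -> lands@3:R; in-air after throw: [b3@3:R b2@6:L b1@7:R]
Beat 3 (R): throw ball3 h=2 -> lands@5:R; in-air after throw: [b3@5:R b2@6:L b1@7:R]
Beat 4 (L): throw ball4 h=5 -> lands@9:R; in-air after throw: [b3@5:R b2@6:L b1@7:R b4@9:R]
Beat 5 (R): throw ball3 h=7 -> lands@12:L; in-air after throw: [b2@6:L b1@7:R b4@9:R b3@12:L]
Beat 6 (L): throw ball2 h=5 -> lands@11:R; in-air after throw: [b1@7:R b4@9:R b2@11:R b3@12:L]
Beat 7 (R): throw ball1 h=1 -> lands@8:L; in-air after throw: [b1@8:L b4@9:R b2@11:R b3@12:L]
Beat 8 (L): throw ball1 h=2 -> lands@10:L; in-air after throw: [b4@9:R b1@10:L b2@11:R b3@12:L]
Beat 9 (R): throw ball4 h=5 -> lands@14:L; in-air after throw: [b1@10:L b2@11:R b3@12:L b4@14:L]

Answer: ball1:lands@10:L ball2:lands@11:R ball3:lands@12:L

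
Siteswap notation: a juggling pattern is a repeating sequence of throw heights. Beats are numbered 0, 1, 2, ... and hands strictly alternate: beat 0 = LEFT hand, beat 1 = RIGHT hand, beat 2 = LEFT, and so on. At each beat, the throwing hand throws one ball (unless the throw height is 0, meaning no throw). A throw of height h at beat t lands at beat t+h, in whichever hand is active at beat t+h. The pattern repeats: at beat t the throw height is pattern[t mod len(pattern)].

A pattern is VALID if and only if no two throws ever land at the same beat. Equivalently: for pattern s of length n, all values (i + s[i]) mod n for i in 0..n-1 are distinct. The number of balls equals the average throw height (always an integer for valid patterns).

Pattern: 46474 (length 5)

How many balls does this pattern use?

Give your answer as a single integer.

Pattern = [4, 6, 4, 7, 4], length n = 5
  position 0: throw height = 4, running sum = 4
  position 1: throw height = 6, running sum = 10
  position 2: throw height = 4, running sum = 14
  position 3: throw height = 7, running sum = 21
  position 4: throw height = 4, running sum = 25
Total sum = 25; balls = sum / n = 25 / 5 = 5

Answer: 5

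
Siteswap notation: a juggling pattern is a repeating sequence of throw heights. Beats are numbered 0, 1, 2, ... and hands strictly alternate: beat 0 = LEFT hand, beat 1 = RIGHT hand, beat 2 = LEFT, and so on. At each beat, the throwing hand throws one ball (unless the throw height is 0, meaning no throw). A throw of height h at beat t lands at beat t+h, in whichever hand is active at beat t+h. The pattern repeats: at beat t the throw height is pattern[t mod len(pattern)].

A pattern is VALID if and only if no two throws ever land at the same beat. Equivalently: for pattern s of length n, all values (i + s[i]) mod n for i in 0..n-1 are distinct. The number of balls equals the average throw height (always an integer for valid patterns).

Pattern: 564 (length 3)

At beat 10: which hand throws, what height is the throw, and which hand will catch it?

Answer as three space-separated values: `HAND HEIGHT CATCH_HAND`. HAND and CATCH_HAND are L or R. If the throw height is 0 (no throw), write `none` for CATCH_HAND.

Answer: L 6 L

Derivation:
Beat 10: 10 mod 2 = 0, so hand = L
Throw height = pattern[10 mod 3] = pattern[1] = 6
Lands at beat 10+6=16, 16 mod 2 = 0, so catch hand = L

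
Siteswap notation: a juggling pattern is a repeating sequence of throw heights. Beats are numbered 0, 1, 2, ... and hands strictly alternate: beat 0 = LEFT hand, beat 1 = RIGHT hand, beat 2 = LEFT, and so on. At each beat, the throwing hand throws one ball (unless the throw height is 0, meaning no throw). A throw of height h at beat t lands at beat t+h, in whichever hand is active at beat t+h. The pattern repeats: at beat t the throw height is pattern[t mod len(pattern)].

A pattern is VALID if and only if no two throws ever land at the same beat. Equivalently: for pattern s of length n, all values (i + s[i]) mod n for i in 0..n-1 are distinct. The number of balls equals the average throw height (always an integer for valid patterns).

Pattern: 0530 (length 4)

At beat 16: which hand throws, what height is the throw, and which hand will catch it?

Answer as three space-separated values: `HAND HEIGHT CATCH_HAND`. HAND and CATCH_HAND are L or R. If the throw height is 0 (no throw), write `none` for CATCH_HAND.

Answer: L 0 none

Derivation:
Beat 16: 16 mod 2 = 0, so hand = L
Throw height = pattern[16 mod 4] = pattern[0] = 0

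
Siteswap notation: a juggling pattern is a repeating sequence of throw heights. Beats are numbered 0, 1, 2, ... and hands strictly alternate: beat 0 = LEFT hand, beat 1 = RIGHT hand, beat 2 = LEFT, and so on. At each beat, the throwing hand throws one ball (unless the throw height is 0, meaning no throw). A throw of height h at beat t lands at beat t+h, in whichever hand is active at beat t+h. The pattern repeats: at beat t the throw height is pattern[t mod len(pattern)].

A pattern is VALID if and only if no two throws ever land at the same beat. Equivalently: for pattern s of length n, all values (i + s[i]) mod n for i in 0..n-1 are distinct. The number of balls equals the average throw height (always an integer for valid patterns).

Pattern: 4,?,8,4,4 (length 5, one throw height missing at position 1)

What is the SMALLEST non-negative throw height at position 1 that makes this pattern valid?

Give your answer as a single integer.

Answer: 0

Derivation:
i=0: (0 + 4) mod 5 = 4
i=1: s[i]=? (unknown)
i=2: (2 + 8) mod 5 = 0
i=3: (3 + 4) mod 5 = 2
i=4: (4 + 4) mod 5 = 3
Known residues: [0, 2, 3, 4]; need a permutation of 0..4, so missing residue r = 1
Need (1 + s) mod 5 = 1; smallest s = (1 - 1) mod 5 = 0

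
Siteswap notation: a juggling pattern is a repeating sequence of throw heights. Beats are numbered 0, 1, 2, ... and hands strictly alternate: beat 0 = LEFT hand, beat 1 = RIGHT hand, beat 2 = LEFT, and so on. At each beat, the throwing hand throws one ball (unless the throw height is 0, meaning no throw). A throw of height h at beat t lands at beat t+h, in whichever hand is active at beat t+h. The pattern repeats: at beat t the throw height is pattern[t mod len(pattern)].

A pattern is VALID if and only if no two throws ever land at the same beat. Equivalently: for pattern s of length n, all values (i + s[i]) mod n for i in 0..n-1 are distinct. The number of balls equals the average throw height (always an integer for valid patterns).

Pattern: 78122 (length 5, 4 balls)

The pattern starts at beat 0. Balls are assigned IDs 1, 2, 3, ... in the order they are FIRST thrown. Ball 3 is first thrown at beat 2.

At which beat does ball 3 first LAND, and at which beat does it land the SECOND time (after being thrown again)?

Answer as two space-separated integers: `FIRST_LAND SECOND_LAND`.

Answer: 3 5

Derivation:
Beat 0 (L): throw ball1 h=7 -> lands@7:R; in-air after throw: [b1@7:R]
Beat 1 (R): throw ball2 h=8 -> lands@9:R; in-air after throw: [b1@7:R b2@9:R]
Beat 2 (L): throw ball3 h=1 -> lands@3:R; in-air after throw: [b3@3:R b1@7:R b2@9:R]
Beat 3 (R): throw ball3 h=2 -> lands@5:R; in-air after throw: [b3@5:R b1@7:R b2@9:R]
Beat 4 (L): throw ball4 h=2 -> lands@6:L; in-air after throw: [b3@5:R b4@6:L b1@7:R b2@9:R]
Beat 5 (R): throw ball3 h=7 -> lands@12:L; in-air after throw: [b4@6:L b1@7:R b2@9:R b3@12:L]
Ball 3: thrown@2 h=1 -> first land @3; rethrown@3 h=2 -> second land @5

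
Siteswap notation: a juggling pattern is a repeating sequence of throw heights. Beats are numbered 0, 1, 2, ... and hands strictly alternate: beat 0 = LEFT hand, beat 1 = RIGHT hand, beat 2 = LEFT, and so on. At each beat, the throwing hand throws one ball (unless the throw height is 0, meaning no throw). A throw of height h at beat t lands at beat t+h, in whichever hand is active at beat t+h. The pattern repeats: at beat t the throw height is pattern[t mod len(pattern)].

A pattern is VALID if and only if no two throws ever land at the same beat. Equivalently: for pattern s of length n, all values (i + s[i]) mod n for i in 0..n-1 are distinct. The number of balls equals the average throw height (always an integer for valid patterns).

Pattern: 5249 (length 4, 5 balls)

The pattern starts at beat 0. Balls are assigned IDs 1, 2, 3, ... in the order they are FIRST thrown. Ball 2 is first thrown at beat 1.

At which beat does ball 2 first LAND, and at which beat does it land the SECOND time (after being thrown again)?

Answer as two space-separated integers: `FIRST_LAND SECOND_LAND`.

Answer: 3 12

Derivation:
Beat 0 (L): throw ball1 h=5 -> lands@5:R; in-air after throw: [b1@5:R]
Beat 1 (R): throw ball2 h=2 -> lands@3:R; in-air after throw: [b2@3:R b1@5:R]
Beat 2 (L): throw ball3 h=4 -> lands@6:L; in-air after throw: [b2@3:R b1@5:R b3@6:L]
Beat 3 (R): throw ball2 h=9 -> lands@12:L; in-air after throw: [b1@5:R b3@6:L b2@12:L]
Beat 4 (L): throw ball4 h=5 -> lands@9:R; in-air after throw: [b1@5:R b3@6:L b4@9:R b2@12:L]
Beat 5 (R): throw ball1 h=2 -> lands@7:R; in-air after throw: [b3@6:L b1@7:R b4@9:R b2@12:L]
Beat 6 (L): throw ball3 h=4 -> lands@10:L; in-air after throw: [b1@7:R b4@9:R b3@10:L b2@12:L]
Beat 7 (R): throw ball1 h=9 -> lands@16:L; in-air after throw: [b4@9:R b3@10:L b2@12:L b1@16:L]
Beat 8 (L): throw ball5 h=5 -> lands@13:R; in-air after throw: [b4@9:R b3@10:L b2@12:L b5@13:R b1@16:L]
Beat 9 (R): throw ball4 h=2 -> lands@11:R; in-air after throw: [b3@10:L b4@11:R b2@12:L b5@13:R b1@16:L]
Beat 10 (L): throw ball3 h=4 -> lands@14:L; in-air after throw: [b4@11:R b2@12:L b5@13:R b3@14:L b1@16:L]
Beat 11 (R): throw ball4 h=9 -> lands@20:L; in-air after throw: [b2@12:L b5@13:R b3@14:L b1@16:L b4@20:L]
Beat 12 (L): throw ball2 h=5 -> lands@17:R; in-air after throw: [b5@13:R b3@14:L b1@16:L b2@17:R b4@20:L]
Ball 2: thrown@1 h=2 -> first land @3; rethrown@3 h=9 -> second land @12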